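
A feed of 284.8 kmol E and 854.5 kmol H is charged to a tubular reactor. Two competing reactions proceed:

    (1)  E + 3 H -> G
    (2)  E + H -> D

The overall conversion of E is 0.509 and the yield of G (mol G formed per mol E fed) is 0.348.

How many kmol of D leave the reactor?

45.9 kmol

Yield of G: 1ξ₁ / 284.8 = 0.348 → ξ₁ = 99.11 kmol.
Conversion of E: 1ξ₁ + 1ξ₂ = 0.509 × 284.8 = 145 → ξ₂ = 45.85 kmol.
Outlet amounts (n = n₀ + Σ ν·ξ):
  E: 284.8 − 1(99.11) − 1(45.85) = 139.8
  H: 854.5 − 3(99.11) − 1(45.85) = 511.3
  G: 0 + 1(99.11) = 99.11
  D: 0 + 1(45.85) = 45.85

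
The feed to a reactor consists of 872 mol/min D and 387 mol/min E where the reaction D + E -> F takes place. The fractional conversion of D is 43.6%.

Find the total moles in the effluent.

D reacted = 0.436 × 872 = 380.2 mol/min; ν_D = −1, so ξ = 380.2/1 = 380.2 mol/min.
Outlet amounts (n = n₀ + ν ξ):
  D: 872 − 1(380.2) = 491.8
  E: 387 − 1(380.2) = 6.808
  F: 0 + 1(380.2) = 380.2
Total out = 491.8 + 6.808 + 380.2 = 878.8 mol/min.

879 mol/min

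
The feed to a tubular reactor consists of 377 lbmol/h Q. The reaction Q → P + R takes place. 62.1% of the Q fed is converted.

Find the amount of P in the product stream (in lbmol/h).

234 lbmol/h

Q reacted = 0.621 × 377 = 234.1 lbmol/h; ν_Q = −1, so ξ = 234.1/1 = 234.1 lbmol/h.
Outlet amounts (n = n₀ + ν ξ):
  Q: 377 − 1(234.1) = 142.9
  P: 0 + 1(234.1) = 234.1
  R: 0 + 1(234.1) = 234.1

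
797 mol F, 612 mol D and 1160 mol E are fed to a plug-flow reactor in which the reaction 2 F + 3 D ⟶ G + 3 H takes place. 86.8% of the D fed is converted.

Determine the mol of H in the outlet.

D reacted = 0.868 × 612 = 531.2 mol; ν_D = −3, so ξ = 531.2/3 = 177.1 mol.
Outlet amounts (n = n₀ + ν ξ):
  F: 797 − 2(177.1) = 442.9
  D: 612 − 3(177.1) = 80.78
  G: 0 + 1(177.1) = 177.1
  H: 0 + 3(177.1) = 531.2
  E: 1160 (inert)

531 mol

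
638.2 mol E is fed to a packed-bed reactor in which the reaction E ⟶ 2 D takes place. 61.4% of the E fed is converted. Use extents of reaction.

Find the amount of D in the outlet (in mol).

784 mol

E reacted = 0.614 × 638.2 = 391.9 mol; ν_E = −1, so ξ = 391.9/1 = 391.9 mol.
Outlet amounts (n = n₀ + ν ξ):
  E: 638.2 − 1(391.9) = 246.3
  D: 0 + 2(391.9) = 783.7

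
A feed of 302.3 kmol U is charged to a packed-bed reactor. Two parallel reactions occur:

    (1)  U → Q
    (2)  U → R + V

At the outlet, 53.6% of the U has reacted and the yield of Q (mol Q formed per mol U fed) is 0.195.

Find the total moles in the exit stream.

405 kmol

Yield of Q: 1ξ₁ / 302.3 = 0.195 → ξ₁ = 58.95 kmol.
Conversion of U: 1ξ₁ + 1ξ₂ = 0.536 × 302.3 = 162 → ξ₂ = 103.1 kmol.
Outlet amounts (n = n₀ + Σ ν·ξ):
  U: 302.3 − 1(58.95) − 1(103.1) = 140.3
  Q: 0 + 1(58.95) = 58.95
  R: 0 + 1(103.1) = 103.1
  V: 0 + 1(103.1) = 103.1
Total out = 140.3 + 58.95 + 103.1 + 103.1 = 405.4 kmol.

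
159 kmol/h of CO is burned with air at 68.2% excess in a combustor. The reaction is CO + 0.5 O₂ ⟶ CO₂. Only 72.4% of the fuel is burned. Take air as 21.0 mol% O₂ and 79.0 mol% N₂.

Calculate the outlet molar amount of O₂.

76.2 kmol/h

Stoichiometric O₂ = 0.5 × 159 = 79.5 kmol/h; O₂ fed = 79.5 × 1.682 = 133.7 kmol/h.
N₂ fed = 133.7 × 79/21 = 503 kmol/h.
Fuel reacted = 0.724 × 159 → ξ = 115.1 kmol/h.
Outlet (n = n₀ + ν ξ):
  CO: 159 − 1(115.1) = 43.88
  O₂: 133.7 − 0.5(115.1) = 76.16
  N₂: 503 (inert)
  CO₂: 0 + 1(115.1) = 115.1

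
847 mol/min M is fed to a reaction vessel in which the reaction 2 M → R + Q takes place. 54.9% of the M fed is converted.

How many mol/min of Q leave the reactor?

M reacted = 0.549 × 847 = 465 mol/min; ν_M = −2, so ξ = 465/2 = 232.5 mol/min.
Outlet amounts (n = n₀ + ν ξ):
  M: 847 − 2(232.5) = 382
  R: 0 + 1(232.5) = 232.5
  Q: 0 + 1(232.5) = 232.5

233 mol/min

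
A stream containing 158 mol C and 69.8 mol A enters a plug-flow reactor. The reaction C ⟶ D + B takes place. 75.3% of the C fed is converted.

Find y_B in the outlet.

0.343

C reacted = 0.753 × 158 = 119 mol; ν_C = −1, so ξ = 119/1 = 119 mol.
Outlet amounts (n = n₀ + ν ξ):
  C: 158 − 1(119) = 39.03
  D: 0 + 1(119) = 119
  B: 0 + 1(119) = 119
  A: 69.8 (inert)
Total out = 346.8 mol; y_B = 119 / 346.8 = 0.3431.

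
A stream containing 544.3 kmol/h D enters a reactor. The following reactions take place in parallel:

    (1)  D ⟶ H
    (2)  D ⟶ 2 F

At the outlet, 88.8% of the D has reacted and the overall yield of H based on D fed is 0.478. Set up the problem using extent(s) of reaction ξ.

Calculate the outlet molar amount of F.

446 kmol/h

Yield of H: 1ξ₁ / 544.3 = 0.478 → ξ₁ = 260.2 kmol/h.
Conversion of D: 1ξ₁ + 1ξ₂ = 0.888 × 544.3 = 483.3 → ξ₂ = 223.2 kmol/h.
Outlet amounts (n = n₀ + Σ ν·ξ):
  D: 544.3 − 1(260.2) − 1(223.2) = 60.96
  H: 0 + 1(260.2) = 260.2
  F: 0 + 2(223.2) = 446.3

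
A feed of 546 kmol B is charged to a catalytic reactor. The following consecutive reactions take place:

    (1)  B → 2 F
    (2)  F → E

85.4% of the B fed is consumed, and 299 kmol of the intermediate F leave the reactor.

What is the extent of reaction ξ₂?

ξ₂ = 634 kmol

Conversion of B: B consumed = 1ξ₁ = 0.854 × 546 → ξ₁ = 466.3 kmol.
F balance: n_F = 0 + 2ξ₁ − 1ξ₂ = 299 → ξ₂ = (2·466.3 − 299)/1 = 633.6 kmol.
Outlet amounts (n = n₀ + Σ ν·ξ):
  B: 546 − 1(466.3) = 79.72
  F: 0 + 2(466.3) − 1(633.6) = 299
  E: 0 + 1(633.6) = 633.6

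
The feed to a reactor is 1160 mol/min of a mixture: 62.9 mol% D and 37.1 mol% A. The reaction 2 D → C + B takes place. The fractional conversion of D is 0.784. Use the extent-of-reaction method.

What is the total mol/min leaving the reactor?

D reacted = 0.784 × 729.6 = 572 mol/min; ν_D = −2, so ξ = 572/2 = 286 mol/min.
Outlet amounts (n = n₀ + ν ξ):
  D: 729.6 − 2(286) = 157.6
  C: 0 + 1(286) = 286
  B: 0 + 1(286) = 286
  A: 430.4 (inert)
Total out = 157.6 + 286 + 286 + 430.4 = 1160 mol/min.

1160 mol/min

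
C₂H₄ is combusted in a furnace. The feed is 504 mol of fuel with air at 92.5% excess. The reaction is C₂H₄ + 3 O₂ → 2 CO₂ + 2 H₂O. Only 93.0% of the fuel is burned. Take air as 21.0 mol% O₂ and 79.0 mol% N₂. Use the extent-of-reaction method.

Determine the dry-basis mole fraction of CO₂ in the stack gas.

0.0698

Stoichiometric O₂ = 3 × 504 = 1512 mol; O₂ fed = 1512 × 1.925 = 2911 mol.
N₂ fed = 2911 × 79/21 = 10950 mol.
Fuel reacted = 0.93 × 504 → ξ = 468.7 mol.
Outlet (n = n₀ + ν ξ):
  C₂H₄: 504 − 1(468.7) = 35.28
  O₂: 2911 − 3(468.7) = 1504
  N₂: 10950 (inert)
  CO₂: 0 + 2(468.7) = 937.4
  H₂O: 0 + 2(468.7) = 937.4
Dry total = 13430 mol; y_CO₂ (dry) = 937.4 / 13430 = 0.06982.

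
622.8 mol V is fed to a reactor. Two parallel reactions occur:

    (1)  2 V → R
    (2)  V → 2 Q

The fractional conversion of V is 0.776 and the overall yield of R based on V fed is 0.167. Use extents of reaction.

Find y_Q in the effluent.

0.693

Yield of R: 1ξ₁ / 622.8 = 0.167 → ξ₁ = 104 mol.
Conversion of V: 2ξ₁ + 1ξ₂ = 0.776 × 622.8 = 483.3 → ξ₂ = 275.3 mol.
Outlet amounts (n = n₀ + Σ ν·ξ):
  V: 622.8 − 2(104) − 1(275.3) = 139.5
  R: 0 + 1(104) = 104
  Q: 0 + 2(275.3) = 550.6
Total out = 794.1 mol; y_Q = 550.6 / 794.1 = 0.6933.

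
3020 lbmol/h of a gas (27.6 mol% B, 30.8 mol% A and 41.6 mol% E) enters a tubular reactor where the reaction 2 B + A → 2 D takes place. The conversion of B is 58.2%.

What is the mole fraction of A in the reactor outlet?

B reacted = 0.582 × 833.5 = 485.1 lbmol/h; ν_B = −2, so ξ = 485.1/2 = 242.6 lbmol/h.
Outlet amounts (n = n₀ + ν ξ):
  B: 833.5 − 2(242.6) = 348.4
  A: 930.2 − 1(242.6) = 687.6
  D: 0 + 2(242.6) = 485.1
  E: 1256 (inert)
Total out = 2777 lbmol/h; y_A = 687.6 / 2777 = 0.2476.

0.248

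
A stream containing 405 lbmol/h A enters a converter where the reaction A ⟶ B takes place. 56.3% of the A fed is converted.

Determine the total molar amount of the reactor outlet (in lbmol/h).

405 lbmol/h

A reacted = 0.563 × 405 = 228 lbmol/h; ν_A = −1, so ξ = 228/1 = 228 lbmol/h.
Outlet amounts (n = n₀ + ν ξ):
  A: 405 − 1(228) = 177
  B: 0 + 1(228) = 228
Total out = 177 + 228 = 405 lbmol/h.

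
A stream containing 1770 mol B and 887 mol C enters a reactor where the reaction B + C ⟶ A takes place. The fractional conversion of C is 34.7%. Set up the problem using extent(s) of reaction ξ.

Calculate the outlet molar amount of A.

308 mol

C reacted = 0.347 × 887 = 307.8 mol; ν_C = −1, so ξ = 307.8/1 = 307.8 mol.
Outlet amounts (n = n₀ + ν ξ):
  B: 1770 − 1(307.8) = 1462
  C: 887 − 1(307.8) = 579.2
  A: 0 + 1(307.8) = 307.8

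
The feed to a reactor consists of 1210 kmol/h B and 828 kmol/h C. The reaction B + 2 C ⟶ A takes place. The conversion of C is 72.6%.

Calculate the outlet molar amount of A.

C reacted = 0.726 × 828 = 601.1 kmol/h; ν_C = −2, so ξ = 601.1/2 = 300.6 kmol/h.
Outlet amounts (n = n₀ + ν ξ):
  B: 1210 − 1(300.6) = 909.4
  C: 828 − 2(300.6) = 226.9
  A: 0 + 1(300.6) = 300.6

301 kmol/h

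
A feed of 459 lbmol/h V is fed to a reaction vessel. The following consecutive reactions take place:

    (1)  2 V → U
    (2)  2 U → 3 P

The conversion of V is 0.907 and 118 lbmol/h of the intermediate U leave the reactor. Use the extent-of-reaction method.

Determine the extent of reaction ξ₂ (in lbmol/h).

Conversion of V: V consumed = 2ξ₁ = 0.907 × 459 → ξ₁ = 208.2 lbmol/h.
U balance: n_U = 0 + 1ξ₁ − 2ξ₂ = 118 → ξ₂ = (1·208.2 − 118)/2 = 45.08 lbmol/h.
Outlet amounts (n = n₀ + Σ ν·ξ):
  V: 459 − 2(208.2) = 42.69
  U: 0 + 1(208.2) − 2(45.08) = 118
  P: 0 + 3(45.08) = 135.2

ξ₂ = 45.1 lbmol/h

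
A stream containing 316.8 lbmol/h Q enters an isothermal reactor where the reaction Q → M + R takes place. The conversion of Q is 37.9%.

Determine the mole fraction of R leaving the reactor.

0.275

Q reacted = 0.379 × 316.8 = 120.1 lbmol/h; ν_Q = −1, so ξ = 120.1/1 = 120.1 lbmol/h.
Outlet amounts (n = n₀ + ν ξ):
  Q: 316.8 − 1(120.1) = 196.7
  M: 0 + 1(120.1) = 120.1
  R: 0 + 1(120.1) = 120.1
Total out = 436.9 lbmol/h; y_R = 120.1 / 436.9 = 0.2748.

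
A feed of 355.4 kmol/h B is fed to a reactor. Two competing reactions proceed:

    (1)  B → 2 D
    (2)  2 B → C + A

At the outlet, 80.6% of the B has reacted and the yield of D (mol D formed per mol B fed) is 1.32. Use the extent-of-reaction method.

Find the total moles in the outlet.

Yield of D: 2ξ₁ / 355.4 = 1.32 → ξ₁ = 234.6 kmol/h.
Conversion of B: 1ξ₁ + 2ξ₂ = 0.806 × 355.4 = 286.5 → ξ₂ = 25.94 kmol/h.
Outlet amounts (n = n₀ + Σ ν·ξ):
  B: 355.4 − 1(234.6) − 2(25.94) = 68.95
  D: 0 + 2(234.6) = 469.1
  C: 0 + 1(25.94) = 25.94
  A: 0 + 1(25.94) = 25.94
Total out = 68.95 + 469.1 + 25.94 + 25.94 = 590 kmol/h.

590 kmol/h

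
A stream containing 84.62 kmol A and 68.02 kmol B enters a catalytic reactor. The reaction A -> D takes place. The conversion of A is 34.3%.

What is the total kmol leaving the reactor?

A reacted = 0.343 × 84.62 = 29.02 kmol; ν_A = −1, so ξ = 29.02/1 = 29.02 kmol.
Outlet amounts (n = n₀ + ν ξ):
  A: 84.62 − 1(29.02) = 55.6
  D: 0 + 1(29.02) = 29.02
  B: 68.02 (inert)
Total out = 55.6 + 29.02 + 68.02 = 152.6 kmol.

153 kmol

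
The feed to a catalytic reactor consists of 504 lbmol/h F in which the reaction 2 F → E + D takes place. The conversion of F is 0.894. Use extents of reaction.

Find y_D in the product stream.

0.447

F reacted = 0.894 × 504 = 450.6 lbmol/h; ν_F = −2, so ξ = 450.6/2 = 225.3 lbmol/h.
Outlet amounts (n = n₀ + ν ξ):
  F: 504 − 2(225.3) = 53.42
  E: 0 + 1(225.3) = 225.3
  D: 0 + 1(225.3) = 225.3
Total out = 504 lbmol/h; y_D = 225.3 / 504 = 0.447.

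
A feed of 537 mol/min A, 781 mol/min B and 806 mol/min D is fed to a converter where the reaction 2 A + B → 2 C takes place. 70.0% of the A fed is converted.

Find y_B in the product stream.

A reacted = 0.7 × 537 = 375.9 mol/min; ν_A = −2, so ξ = 375.9/2 = 187.9 mol/min.
Outlet amounts (n = n₀ + ν ξ):
  A: 537 − 2(187.9) = 161.1
  B: 781 − 1(187.9) = 593
  C: 0 + 2(187.9) = 375.9
  D: 806 (inert)
Total out = 1936 mol/min; y_B = 593 / 1936 = 0.3063.

0.306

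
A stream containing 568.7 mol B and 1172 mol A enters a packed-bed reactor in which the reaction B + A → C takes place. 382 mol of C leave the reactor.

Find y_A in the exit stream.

0.581

For C: n = n₀ + 1ξ → 382 = 0 + 1ξ, giving ξ = 382 mol.
Outlet amounts (n = n₀ + ν ξ):
  B: 568.7 − 1(382) = 186.7
  A: 1172 − 1(382) = 790
  C: 0 + 1(382) = 382
Total out = 1359 mol; y_A = 790 / 1359 = 0.5814.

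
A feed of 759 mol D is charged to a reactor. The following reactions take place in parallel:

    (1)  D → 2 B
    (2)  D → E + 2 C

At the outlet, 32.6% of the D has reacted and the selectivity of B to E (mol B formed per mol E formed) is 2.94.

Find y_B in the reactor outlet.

Conversion of D: D consumed = 0.326 × 759 = 247.4 mol = 1ξ₁ + 1ξ₂.
Selectivity: 2ξ₁ / (1ξ₂) = 2.94 → ξ₁ = 1.47 ξ₂.
Substitute: (1·1.47 + 1) ξ₂ = 247.4 → ξ₂ = 100.2 mol, ξ₁ = 147.3 mol.
Outlet amounts (n = n₀ + Σ ν·ξ):
  D: 759 − 1(147.3) − 1(100.2) = 511.6
  B: 0 + 2(147.3) = 294.5
  E: 0 + 1(100.2) = 100.2
  C: 0 + 2(100.2) = 200.4
Total out = 1107 mol; y_B = 294.5 / 1107 = 0.2661.

0.266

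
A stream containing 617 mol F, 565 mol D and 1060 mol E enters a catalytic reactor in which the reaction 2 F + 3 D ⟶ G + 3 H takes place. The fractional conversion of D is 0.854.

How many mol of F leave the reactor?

295 mol

D reacted = 0.854 × 565 = 482.5 mol; ν_D = −3, so ξ = 482.5/3 = 160.8 mol.
Outlet amounts (n = n₀ + ν ξ):
  F: 617 − 2(160.8) = 295.3
  D: 565 − 3(160.8) = 82.49
  G: 0 + 1(160.8) = 160.8
  H: 0 + 3(160.8) = 482.5
  E: 1060 (inert)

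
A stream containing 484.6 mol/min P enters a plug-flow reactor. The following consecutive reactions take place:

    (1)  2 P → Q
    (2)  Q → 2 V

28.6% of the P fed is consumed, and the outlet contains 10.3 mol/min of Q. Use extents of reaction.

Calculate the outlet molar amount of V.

118 mol/min

Conversion of P: P consumed = 2ξ₁ = 0.286 × 484.6 → ξ₁ = 69.3 mol/min.
Q balance: n_Q = 0 + 1ξ₁ − 1ξ₂ = 10.3 → ξ₂ = (1·69.3 − 10.3)/1 = 59 mol/min.
Outlet amounts (n = n₀ + Σ ν·ξ):
  P: 484.6 − 2(69.3) = 346
  Q: 0 + 1(69.3) − 1(59) = 10.3
  V: 0 + 2(59) = 118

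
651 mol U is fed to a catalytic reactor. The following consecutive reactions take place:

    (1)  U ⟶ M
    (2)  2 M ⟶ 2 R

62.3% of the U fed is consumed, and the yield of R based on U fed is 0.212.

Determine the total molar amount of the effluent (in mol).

Conversion of U: U consumed = 1ξ₁ = 0.623 × 651 → ξ₁ = 405.6 mol.
Yield of R: 2ξ₂ / 651 = 0.212 → ξ₂ = 69.01 mol.
Outlet amounts (n = n₀ + Σ ν·ξ):
  U: 651 − 1(405.6) = 245.4
  M: 0 + 1(405.6) − 2(69.01) = 267.6
  R: 0 + 2(69.01) = 138
Total out = 245.4 + 267.6 + 138 = 651 mol.

651 mol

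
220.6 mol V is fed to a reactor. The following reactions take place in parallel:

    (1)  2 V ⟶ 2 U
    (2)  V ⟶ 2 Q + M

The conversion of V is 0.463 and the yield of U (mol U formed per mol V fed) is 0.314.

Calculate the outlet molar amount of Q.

Yield of U: 2ξ₁ / 220.6 = 0.314 → ξ₁ = 34.63 mol.
Conversion of V: 2ξ₁ + 1ξ₂ = 0.463 × 220.6 = 102.1 → ξ₂ = 32.87 mol.
Outlet amounts (n = n₀ + Σ ν·ξ):
  V: 220.6 − 2(34.63) − 1(32.87) = 118.5
  U: 0 + 2(34.63) = 69.27
  Q: 0 + 2(32.87) = 65.74
  M: 0 + 1(32.87) = 32.87

65.7 mol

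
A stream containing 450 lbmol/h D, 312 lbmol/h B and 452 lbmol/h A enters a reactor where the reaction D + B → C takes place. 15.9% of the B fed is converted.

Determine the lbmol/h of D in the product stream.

400 lbmol/h

B reacted = 0.159 × 312 = 49.61 lbmol/h; ν_B = −1, so ξ = 49.61/1 = 49.61 lbmol/h.
Outlet amounts (n = n₀ + ν ξ):
  D: 450 − 1(49.61) = 400.4
  B: 312 − 1(49.61) = 262.4
  C: 0 + 1(49.61) = 49.61
  A: 452 (inert)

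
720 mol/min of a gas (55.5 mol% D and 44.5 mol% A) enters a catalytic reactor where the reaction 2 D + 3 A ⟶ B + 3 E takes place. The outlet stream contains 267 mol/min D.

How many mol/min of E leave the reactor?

199 mol/min

For D: n = n₀ − 2ξ → 267 = 399.6 − 2ξ, giving ξ = 66.3 mol/min.
Outlet amounts (n = n₀ + ν ξ):
  D: 399.6 − 2(66.3) = 267
  A: 320.4 − 3(66.3) = 121.5
  B: 0 + 1(66.3) = 66.3
  E: 0 + 3(66.3) = 198.9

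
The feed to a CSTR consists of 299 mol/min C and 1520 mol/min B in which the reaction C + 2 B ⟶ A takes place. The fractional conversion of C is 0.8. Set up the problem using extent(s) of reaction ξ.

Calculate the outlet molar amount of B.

1040 mol/min

C reacted = 0.8 × 299 = 239.2 mol/min; ν_C = −1, so ξ = 239.2/1 = 239.2 mol/min.
Outlet amounts (n = n₀ + ν ξ):
  C: 299 − 1(239.2) = 59.8
  B: 1520 − 2(239.2) = 1042
  A: 0 + 1(239.2) = 239.2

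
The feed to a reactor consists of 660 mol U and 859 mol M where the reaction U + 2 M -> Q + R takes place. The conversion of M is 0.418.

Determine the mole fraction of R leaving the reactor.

0.134

M reacted = 0.418 × 859 = 359.1 mol; ν_M = −2, so ξ = 359.1/2 = 179.5 mol.
Outlet amounts (n = n₀ + ν ξ):
  U: 660 − 1(179.5) = 480.5
  M: 859 − 2(179.5) = 499.9
  Q: 0 + 1(179.5) = 179.5
  R: 0 + 1(179.5) = 179.5
Total out = 1339 mol; y_R = 179.5 / 1339 = 0.134.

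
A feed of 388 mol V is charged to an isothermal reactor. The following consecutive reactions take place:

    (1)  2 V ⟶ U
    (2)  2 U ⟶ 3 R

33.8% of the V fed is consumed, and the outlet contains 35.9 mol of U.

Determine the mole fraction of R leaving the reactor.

0.132

Conversion of V: V consumed = 2ξ₁ = 0.338 × 388 → ξ₁ = 65.57 mol.
U balance: n_U = 0 + 1ξ₁ − 2ξ₂ = 35.9 → ξ₂ = (1·65.57 − 35.9)/2 = 14.84 mol.
Outlet amounts (n = n₀ + Σ ν·ξ):
  V: 388 − 2(65.57) = 256.9
  U: 0 + 1(65.57) − 2(14.84) = 35.9
  R: 0 + 3(14.84) = 44.51
Total out = 337.3 mol; y_R = 44.51 / 337.3 = 0.132.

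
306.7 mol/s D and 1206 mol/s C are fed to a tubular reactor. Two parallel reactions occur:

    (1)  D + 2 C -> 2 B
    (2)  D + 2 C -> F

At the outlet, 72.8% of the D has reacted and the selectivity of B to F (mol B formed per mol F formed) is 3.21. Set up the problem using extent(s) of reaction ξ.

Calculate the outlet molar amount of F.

85.7 mol/s

Conversion of D: D consumed = 0.728 × 306.7 = 223.3 mol/s = 1ξ₁ + 1ξ₂.
Selectivity: 2ξ₁ / (1ξ₂) = 3.21 → ξ₁ = 1.605 ξ₂.
Substitute: (1·1.605 + 1) ξ₂ = 223.3 → ξ₂ = 85.71 mol/s, ξ₁ = 137.6 mol/s.
Outlet amounts (n = n₀ + Σ ν·ξ):
  D: 306.7 − 1(137.6) − 1(85.71) = 83.42
  C: 1206 − 2(137.6) − 2(85.71) = 759.4
  B: 0 + 2(137.6) = 275.1
  F: 0 + 1(85.71) = 85.71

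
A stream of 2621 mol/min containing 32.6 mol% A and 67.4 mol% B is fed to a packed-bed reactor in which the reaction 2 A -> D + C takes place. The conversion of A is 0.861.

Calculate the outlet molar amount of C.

A reacted = 0.861 × 854.4 = 735.7 mol/min; ν_A = −2, so ξ = 735.7/2 = 367.8 mol/min.
Outlet amounts (n = n₀ + ν ξ):
  A: 854.4 − 2(367.8) = 118.8
  D: 0 + 1(367.8) = 367.8
  C: 0 + 1(367.8) = 367.8
  B: 1767 (inert)

368 mol/min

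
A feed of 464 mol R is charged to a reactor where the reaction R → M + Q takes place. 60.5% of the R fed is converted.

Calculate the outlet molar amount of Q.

R reacted = 0.605 × 464 = 280.7 mol; ν_R = −1, so ξ = 280.7/1 = 280.7 mol.
Outlet amounts (n = n₀ + ν ξ):
  R: 464 − 1(280.7) = 183.3
  M: 0 + 1(280.7) = 280.7
  Q: 0 + 1(280.7) = 280.7

281 mol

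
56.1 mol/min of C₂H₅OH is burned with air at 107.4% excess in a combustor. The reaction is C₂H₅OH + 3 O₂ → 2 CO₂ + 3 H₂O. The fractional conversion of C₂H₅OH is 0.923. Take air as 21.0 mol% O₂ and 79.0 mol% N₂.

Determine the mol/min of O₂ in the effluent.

Stoichiometric O₂ = 3 × 56.1 = 168.3 mol/min; O₂ fed = 168.3 × 2.074 = 349.1 mol/min.
N₂ fed = 349.1 × 79/21 = 1313 mol/min.
Fuel reacted = 0.923 × 56.1 → ξ = 51.78 mol/min.
Outlet (n = n₀ + ν ξ):
  C₂H₅OH: 56.1 − 1(51.78) = 4.32
  O₂: 349.1 − 3(51.78) = 193.7
  N₂: 1313 (inert)
  CO₂: 0 + 2(51.78) = 103.6
  H₂O: 0 + 3(51.78) = 155.3

194 mol/min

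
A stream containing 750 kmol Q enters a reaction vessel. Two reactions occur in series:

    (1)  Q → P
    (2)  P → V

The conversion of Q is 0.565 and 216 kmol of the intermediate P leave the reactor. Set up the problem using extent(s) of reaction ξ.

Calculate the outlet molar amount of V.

Conversion of Q: Q consumed = 1ξ₁ = 0.565 × 750 → ξ₁ = 423.7 kmol.
P balance: n_P = 0 + 1ξ₁ − 1ξ₂ = 216 → ξ₂ = (1·423.7 − 216)/1 = 207.7 kmol.
Outlet amounts (n = n₀ + Σ ν·ξ):
  Q: 750 − 1(423.7) = 326.3
  P: 0 + 1(423.7) − 1(207.7) = 216
  V: 0 + 1(207.7) = 207.7

208 kmol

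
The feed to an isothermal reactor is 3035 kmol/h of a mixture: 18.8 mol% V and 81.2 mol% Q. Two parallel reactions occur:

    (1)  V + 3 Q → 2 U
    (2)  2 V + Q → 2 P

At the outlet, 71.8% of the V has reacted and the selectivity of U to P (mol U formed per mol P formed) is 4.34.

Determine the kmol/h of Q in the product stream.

1560 kmol/h

Conversion of V: V consumed = 0.718 × 570.6 = 409.7 kmol/h = 1ξ₁ + 2ξ₂.
Selectivity: 2ξ₁ / (2ξ₂) = 4.34 → ξ₁ = 4.34 ξ₂.
Substitute: (1·4.34 + 2) ξ₂ = 409.7 → ξ₂ = 64.62 kmol/h, ξ₁ = 280.4 kmol/h.
Outlet amounts (n = n₀ + Σ ν·ξ):
  V: 570.6 − 1(280.4) − 2(64.62) = 160.9
  Q: 2464 − 3(280.4) − 1(64.62) = 1558
  U: 0 + 2(280.4) = 560.9
  P: 0 + 2(64.62) = 129.2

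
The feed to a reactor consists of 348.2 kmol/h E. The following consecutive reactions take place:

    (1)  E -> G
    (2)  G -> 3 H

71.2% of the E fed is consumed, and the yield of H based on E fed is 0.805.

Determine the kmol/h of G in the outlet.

154 kmol/h

Conversion of E: E consumed = 1ξ₁ = 0.712 × 348.2 → ξ₁ = 247.9 kmol/h.
Yield of H: 3ξ₂ / 348.2 = 0.805 → ξ₂ = 93.43 kmol/h.
Outlet amounts (n = n₀ + Σ ν·ξ):
  E: 348.2 − 1(247.9) = 100.3
  G: 0 + 1(247.9) − 1(93.43) = 154.5
  H: 0 + 3(93.43) = 280.3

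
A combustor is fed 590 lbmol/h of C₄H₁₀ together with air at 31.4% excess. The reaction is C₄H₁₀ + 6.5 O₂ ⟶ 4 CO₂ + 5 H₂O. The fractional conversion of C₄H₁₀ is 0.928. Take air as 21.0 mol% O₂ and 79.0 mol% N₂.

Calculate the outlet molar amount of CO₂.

2190 lbmol/h

Stoichiometric O₂ = 6.5 × 590 = 3835 lbmol/h; O₂ fed = 3835 × 1.314 = 5039 lbmol/h.
N₂ fed = 5039 × 79/21 = 18960 lbmol/h.
Fuel reacted = 0.928 × 590 → ξ = 547.5 lbmol/h.
Outlet (n = n₀ + ν ξ):
  C₄H₁₀: 590 − 1(547.5) = 42.48
  O₂: 5039 − 6.5(547.5) = 1480
  N₂: 18960 (inert)
  CO₂: 0 + 4(547.5) = 2190
  H₂O: 0 + 5(547.5) = 2738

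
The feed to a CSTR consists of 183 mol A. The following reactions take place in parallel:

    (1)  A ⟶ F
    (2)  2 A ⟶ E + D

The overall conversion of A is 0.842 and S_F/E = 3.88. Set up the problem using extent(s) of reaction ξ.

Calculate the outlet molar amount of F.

102 mol

Conversion of A: A consumed = 0.842 × 183 = 154.1 mol = 1ξ₁ + 2ξ₂.
Selectivity: 1ξ₁ / (1ξ₂) = 3.88 → ξ₁ = 3.88 ξ₂.
Substitute: (1·3.88 + 2) ξ₂ = 154.1 → ξ₂ = 26.21 mol, ξ₁ = 101.7 mol.
Outlet amounts (n = n₀ + Σ ν·ξ):
  A: 183 − 1(101.7) − 2(26.21) = 28.91
  F: 0 + 1(101.7) = 101.7
  E: 0 + 1(26.21) = 26.21
  D: 0 + 1(26.21) = 26.21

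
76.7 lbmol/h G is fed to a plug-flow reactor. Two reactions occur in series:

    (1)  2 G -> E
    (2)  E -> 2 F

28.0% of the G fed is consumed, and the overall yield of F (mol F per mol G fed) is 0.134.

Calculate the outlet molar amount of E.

Conversion of G: G consumed = 2ξ₁ = 0.28 × 76.7 → ξ₁ = 10.74 lbmol/h.
Yield of F: 2ξ₂ / 76.7 = 0.134 → ξ₂ = 5.139 lbmol/h.
Outlet amounts (n = n₀ + Σ ν·ξ):
  G: 76.7 − 2(10.74) = 55.22
  E: 0 + 1(10.74) − 1(5.139) = 5.599
  F: 0 + 2(5.139) = 10.28

5.6 lbmol/h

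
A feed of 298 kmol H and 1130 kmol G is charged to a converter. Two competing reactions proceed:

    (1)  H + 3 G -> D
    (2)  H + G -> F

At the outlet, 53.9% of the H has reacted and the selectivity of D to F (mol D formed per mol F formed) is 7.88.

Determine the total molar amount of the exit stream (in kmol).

Conversion of H: H consumed = 0.539 × 298 = 160.6 kmol = 1ξ₁ + 1ξ₂.
Selectivity: 1ξ₁ / (1ξ₂) = 7.88 → ξ₁ = 7.88 ξ₂.
Substitute: (1·7.88 + 1) ξ₂ = 160.6 → ξ₂ = 18.09 kmol, ξ₁ = 142.5 kmol.
Outlet amounts (n = n₀ + Σ ν·ξ):
  H: 298 − 1(142.5) − 1(18.09) = 137.4
  G: 1130 − 3(142.5) − 1(18.09) = 684.3
  D: 0 + 1(142.5) = 142.5
  F: 0 + 1(18.09) = 18.09
Total out = 137.4 + 684.3 + 142.5 + 18.09 = 982.3 kmol.

982 kmol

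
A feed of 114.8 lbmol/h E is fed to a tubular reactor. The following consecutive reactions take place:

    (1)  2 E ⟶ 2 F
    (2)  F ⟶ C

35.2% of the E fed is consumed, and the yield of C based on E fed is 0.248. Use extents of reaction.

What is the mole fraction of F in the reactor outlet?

0.104

Conversion of E: E consumed = 2ξ₁ = 0.352 × 114.8 → ξ₁ = 20.2 lbmol/h.
Yield of C: 1ξ₂ / 114.8 = 0.248 → ξ₂ = 28.47 lbmol/h.
Outlet amounts (n = n₀ + Σ ν·ξ):
  E: 114.8 − 2(20.2) = 74.39
  F: 0 + 2(20.2) − 1(28.47) = 11.94
  C: 0 + 1(28.47) = 28.47
Total out = 114.8 lbmol/h; y_F = 11.94 / 114.8 = 0.104.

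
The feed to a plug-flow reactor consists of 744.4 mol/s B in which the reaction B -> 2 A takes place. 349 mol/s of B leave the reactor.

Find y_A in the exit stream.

0.694

For B: n = n₀ − 1ξ → 349 = 744.4 − 1ξ, giving ξ = 395.4 mol/s.
Outlet amounts (n = n₀ + ν ξ):
  B: 744.4 − 1(395.4) = 349
  A: 0 + 2(395.4) = 790.8
Total out = 1140 mol/s; y_A = 790.8 / 1140 = 0.6938.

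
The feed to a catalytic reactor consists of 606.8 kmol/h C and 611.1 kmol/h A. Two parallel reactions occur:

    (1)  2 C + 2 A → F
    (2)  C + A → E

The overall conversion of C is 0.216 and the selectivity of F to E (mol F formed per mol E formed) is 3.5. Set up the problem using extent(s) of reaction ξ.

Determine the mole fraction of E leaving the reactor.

0.0159

Conversion of C: C consumed = 0.216 × 606.8 = 131.1 kmol/h = 2ξ₁ + 1ξ₂.
Selectivity: 1ξ₁ / (1ξ₂) = 3.5 → ξ₁ = 3.5 ξ₂.
Substitute: (2·3.5 + 1) ξ₂ = 131.1 → ξ₂ = 16.38 kmol/h, ξ₁ = 57.34 kmol/h.
Outlet amounts (n = n₀ + Σ ν·ξ):
  C: 606.8 − 2(57.34) − 1(16.38) = 475.7
  A: 611.1 − 2(57.34) − 1(16.38) = 480
  F: 0 + 1(57.34) = 57.34
  E: 0 + 1(16.38) = 16.38
Total out = 1029 kmol/h; y_E = 16.38 / 1029 = 0.01591.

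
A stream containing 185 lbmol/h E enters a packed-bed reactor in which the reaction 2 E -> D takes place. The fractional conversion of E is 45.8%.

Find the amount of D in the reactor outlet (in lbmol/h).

42.4 lbmol/h

E reacted = 0.458 × 185 = 84.73 lbmol/h; ν_E = −2, so ξ = 84.73/2 = 42.37 lbmol/h.
Outlet amounts (n = n₀ + ν ξ):
  E: 185 − 2(42.37) = 100.3
  D: 0 + 1(42.37) = 42.37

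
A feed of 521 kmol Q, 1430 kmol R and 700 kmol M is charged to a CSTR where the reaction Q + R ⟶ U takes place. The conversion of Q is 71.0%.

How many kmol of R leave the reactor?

1060 kmol

Q reacted = 0.71 × 521 = 369.9 kmol; ν_Q = −1, so ξ = 369.9/1 = 369.9 kmol.
Outlet amounts (n = n₀ + ν ξ):
  Q: 521 − 1(369.9) = 151.1
  R: 1430 − 1(369.9) = 1060
  U: 0 + 1(369.9) = 369.9
  M: 700 (inert)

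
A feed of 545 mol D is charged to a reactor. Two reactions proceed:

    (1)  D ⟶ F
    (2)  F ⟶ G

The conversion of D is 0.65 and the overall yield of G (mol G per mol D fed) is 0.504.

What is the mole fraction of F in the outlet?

0.146

Conversion of D: D consumed = 1ξ₁ = 0.65 × 545 → ξ₁ = 354.2 mol.
Yield of G: 1ξ₂ / 545 = 0.504 → ξ₂ = 274.7 mol.
Outlet amounts (n = n₀ + Σ ν·ξ):
  D: 545 − 1(354.2) = 190.8
  F: 0 + 1(354.2) − 1(274.7) = 79.57
  G: 0 + 1(274.7) = 274.7
Total out = 545 mol; y_F = 79.57 / 545 = 0.146.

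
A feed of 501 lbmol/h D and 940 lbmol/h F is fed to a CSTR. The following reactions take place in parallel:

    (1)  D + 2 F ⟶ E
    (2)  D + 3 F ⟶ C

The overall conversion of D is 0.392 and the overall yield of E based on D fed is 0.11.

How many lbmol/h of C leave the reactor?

Yield of E: 1ξ₁ / 501 = 0.11 → ξ₁ = 55.11 lbmol/h.
Conversion of D: 1ξ₁ + 1ξ₂ = 0.392 × 501 = 196.4 → ξ₂ = 141.3 lbmol/h.
Outlet amounts (n = n₀ + Σ ν·ξ):
  D: 501 − 1(55.11) − 1(141.3) = 304.6
  F: 940 − 2(55.11) − 3(141.3) = 405.9
  E: 0 + 1(55.11) = 55.11
  C: 0 + 1(141.3) = 141.3

141 lbmol/h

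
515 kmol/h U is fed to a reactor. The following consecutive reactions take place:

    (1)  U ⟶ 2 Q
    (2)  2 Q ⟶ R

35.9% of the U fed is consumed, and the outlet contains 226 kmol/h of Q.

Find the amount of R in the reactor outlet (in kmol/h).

Conversion of U: U consumed = 1ξ₁ = 0.359 × 515 → ξ₁ = 184.9 kmol/h.
Q balance: n_Q = 0 + 2ξ₁ − 2ξ₂ = 226 → ξ₂ = (2·184.9 − 226)/2 = 71.88 kmol/h.
Outlet amounts (n = n₀ + Σ ν·ξ):
  U: 515 − 1(184.9) = 330.1
  Q: 0 + 2(184.9) − 2(71.88) = 226
  R: 0 + 1(71.88) = 71.88

71.9 kmol/h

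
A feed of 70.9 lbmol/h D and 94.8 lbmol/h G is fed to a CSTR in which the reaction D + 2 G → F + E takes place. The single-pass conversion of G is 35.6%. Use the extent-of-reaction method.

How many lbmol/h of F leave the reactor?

G reacted = 0.356 × 94.8 = 33.75 lbmol/h; ν_G = −2, so ξ = 33.75/2 = 16.87 lbmol/h.
Outlet amounts (n = n₀ + ν ξ):
  D: 70.9 − 1(16.87) = 54.03
  G: 94.8 − 2(16.87) = 61.05
  F: 0 + 1(16.87) = 16.87
  E: 0 + 1(16.87) = 16.87

16.9 lbmol/h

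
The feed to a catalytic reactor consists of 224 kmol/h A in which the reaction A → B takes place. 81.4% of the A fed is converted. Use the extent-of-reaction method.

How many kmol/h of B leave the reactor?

182 kmol/h

A reacted = 0.814 × 224 = 182.3 kmol/h; ν_A = −1, so ξ = 182.3/1 = 182.3 kmol/h.
Outlet amounts (n = n₀ + ν ξ):
  A: 224 − 1(182.3) = 41.66
  B: 0 + 1(182.3) = 182.3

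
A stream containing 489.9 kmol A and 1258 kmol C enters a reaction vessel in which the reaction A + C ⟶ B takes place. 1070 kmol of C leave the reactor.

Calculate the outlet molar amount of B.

188 kmol

For C: n = n₀ − 1ξ → 1070 = 1258 − 1ξ, giving ξ = 188 kmol.
Outlet amounts (n = n₀ + ν ξ):
  A: 489.9 − 1(188) = 301.9
  C: 1258 − 1(188) = 1070
  B: 0 + 1(188) = 188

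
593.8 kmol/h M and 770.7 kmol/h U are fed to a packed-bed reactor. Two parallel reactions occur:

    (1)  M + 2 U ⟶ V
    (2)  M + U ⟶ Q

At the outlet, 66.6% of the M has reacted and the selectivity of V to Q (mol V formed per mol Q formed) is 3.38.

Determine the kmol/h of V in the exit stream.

Conversion of M: M consumed = 0.666 × 593.8 = 395.5 kmol/h = 1ξ₁ + 1ξ₂.
Selectivity: 1ξ₁ / (1ξ₂) = 3.38 → ξ₁ = 3.38 ξ₂.
Substitute: (1·3.38 + 1) ξ₂ = 395.5 → ξ₂ = 90.29 kmol/h, ξ₁ = 305.2 kmol/h.
Outlet amounts (n = n₀ + Σ ν·ξ):
  M: 593.8 − 1(305.2) − 1(90.29) = 198.3
  U: 770.7 − 2(305.2) − 1(90.29) = 70.05
  V: 0 + 1(305.2) = 305.2
  Q: 0 + 1(90.29) = 90.29

305 kmol/h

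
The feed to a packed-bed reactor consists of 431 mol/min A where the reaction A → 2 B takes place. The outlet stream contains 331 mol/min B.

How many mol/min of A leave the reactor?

266 mol/min

For B: n = n₀ + 2ξ → 331 = 0 + 2ξ, giving ξ = 165.5 mol/min.
Outlet amounts (n = n₀ + ν ξ):
  A: 431 − 1(165.5) = 265.5
  B: 0 + 2(165.5) = 331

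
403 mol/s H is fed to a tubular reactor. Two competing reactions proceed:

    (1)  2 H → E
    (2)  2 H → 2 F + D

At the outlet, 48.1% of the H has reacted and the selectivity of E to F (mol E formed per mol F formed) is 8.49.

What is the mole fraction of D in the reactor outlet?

Conversion of H: H consumed = 0.481 × 403 = 193.8 mol/s = 2ξ₁ + 2ξ₂.
Selectivity: 1ξ₁ / (2ξ₂) = 8.49 → ξ₁ = 16.98 ξ₂.
Substitute: (2·16.98 + 2) ξ₂ = 193.8 → ξ₂ = 5.391 mol/s, ξ₁ = 91.53 mol/s.
Outlet amounts (n = n₀ + Σ ν·ξ):
  H: 403 − 2(91.53) − 2(5.391) = 209.2
  E: 0 + 1(91.53) = 91.53
  F: 0 + 2(5.391) = 10.78
  D: 0 + 1(5.391) = 5.391
Total out = 316.9 mol/s; y_D = 5.391 / 316.9 = 0.01701.

0.017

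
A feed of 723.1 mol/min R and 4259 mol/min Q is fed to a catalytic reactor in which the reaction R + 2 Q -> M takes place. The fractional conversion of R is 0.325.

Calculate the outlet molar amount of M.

R reacted = 0.325 × 723.1 = 235 mol/min; ν_R = −1, so ξ = 235/1 = 235 mol/min.
Outlet amounts (n = n₀ + ν ξ):
  R: 723.1 − 1(235) = 488.1
  Q: 4259 − 2(235) = 3789
  M: 0 + 1(235) = 235

235 mol/min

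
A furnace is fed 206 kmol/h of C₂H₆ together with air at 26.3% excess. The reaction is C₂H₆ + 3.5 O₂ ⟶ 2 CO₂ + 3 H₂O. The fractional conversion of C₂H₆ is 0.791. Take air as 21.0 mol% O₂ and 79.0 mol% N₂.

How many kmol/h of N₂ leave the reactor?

3430 kmol/h

Stoichiometric O₂ = 3.5 × 206 = 721 kmol/h; O₂ fed = 721 × 1.263 = 910.6 kmol/h.
N₂ fed = 910.6 × 79/21 = 3426 kmol/h.
Fuel reacted = 0.791 × 206 → ξ = 162.9 kmol/h.
Outlet (n = n₀ + ν ξ):
  C₂H₆: 206 − 1(162.9) = 43.05
  O₂: 910.6 − 3.5(162.9) = 340.3
  N₂: 3426 (inert)
  CO₂: 0 + 2(162.9) = 325.9
  H₂O: 0 + 3(162.9) = 488.8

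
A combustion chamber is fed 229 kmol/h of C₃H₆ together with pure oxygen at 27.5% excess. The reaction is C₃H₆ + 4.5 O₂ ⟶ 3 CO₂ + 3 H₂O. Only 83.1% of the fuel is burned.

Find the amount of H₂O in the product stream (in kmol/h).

571 kmol/h

Stoichiometric O₂ = 4.5 × 229 = 1030 kmol/h; O₂ fed = 1030 × 1.275 = 1314 kmol/h.
Fuel reacted = 0.831 × 229 → ξ = 190.3 kmol/h.
Outlet (n = n₀ + ν ξ):
  C₃H₆: 229 − 1(190.3) = 38.7
  O₂: 1314 − 4.5(190.3) = 457.5
  CO₂: 0 + 3(190.3) = 570.9
  H₂O: 0 + 3(190.3) = 570.9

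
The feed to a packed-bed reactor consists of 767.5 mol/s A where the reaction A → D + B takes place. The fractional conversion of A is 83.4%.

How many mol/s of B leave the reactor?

640 mol/s

A reacted = 0.834 × 767.5 = 640.1 mol/s; ν_A = −1, so ξ = 640.1/1 = 640.1 mol/s.
Outlet amounts (n = n₀ + ν ξ):
  A: 767.5 − 1(640.1) = 127.4
  D: 0 + 1(640.1) = 640.1
  B: 0 + 1(640.1) = 640.1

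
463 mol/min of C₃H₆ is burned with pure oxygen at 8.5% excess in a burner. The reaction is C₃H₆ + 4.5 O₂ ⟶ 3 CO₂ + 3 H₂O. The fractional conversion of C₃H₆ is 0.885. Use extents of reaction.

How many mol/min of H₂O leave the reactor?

1230 mol/min

Stoichiometric O₂ = 4.5 × 463 = 2084 mol/min; O₂ fed = 2084 × 1.085 = 2261 mol/min.
Fuel reacted = 0.885 × 463 → ξ = 409.8 mol/min.
Outlet (n = n₀ + ν ξ):
  C₃H₆: 463 − 1(409.8) = 53.25
  O₂: 2261 − 4.5(409.8) = 416.7
  CO₂: 0 + 3(409.8) = 1229
  H₂O: 0 + 3(409.8) = 1229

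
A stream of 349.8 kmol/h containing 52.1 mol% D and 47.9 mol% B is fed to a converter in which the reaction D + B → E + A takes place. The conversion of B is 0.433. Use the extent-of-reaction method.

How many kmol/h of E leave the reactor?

B reacted = 0.433 × 167.6 = 72.55 kmol/h; ν_B = −1, so ξ = 72.55/1 = 72.55 kmol/h.
Outlet amounts (n = n₀ + ν ξ):
  D: 182.2 − 1(72.55) = 109.7
  B: 167.6 − 1(72.55) = 95
  E: 0 + 1(72.55) = 72.55
  A: 0 + 1(72.55) = 72.55

72.6 kmol/h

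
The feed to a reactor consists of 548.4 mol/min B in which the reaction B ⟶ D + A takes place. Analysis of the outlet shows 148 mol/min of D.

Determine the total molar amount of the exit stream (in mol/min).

For D: n = n₀ + 1ξ → 148 = 0 + 1ξ, giving ξ = 148 mol/min.
Outlet amounts (n = n₀ + ν ξ):
  B: 548.4 − 1(148) = 400.4
  D: 0 + 1(148) = 148
  A: 0 + 1(148) = 148
Total out = 400.4 + 148 + 148 = 696.4 mol/min.

696 mol/min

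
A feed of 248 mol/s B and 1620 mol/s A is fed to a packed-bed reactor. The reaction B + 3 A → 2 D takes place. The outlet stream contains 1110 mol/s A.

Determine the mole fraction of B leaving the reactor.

0.051

For A: n = n₀ − 3ξ → 1110 = 1620 − 3ξ, giving ξ = 170 mol/s.
Outlet amounts (n = n₀ + ν ξ):
  B: 248 − 1(170) = 78
  A: 1620 − 3(170) = 1110
  D: 0 + 2(170) = 340
Total out = 1528 mol/s; y_B = 78 / 1528 = 0.05105.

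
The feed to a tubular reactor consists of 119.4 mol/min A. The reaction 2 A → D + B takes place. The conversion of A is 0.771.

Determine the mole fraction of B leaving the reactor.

A reacted = 0.771 × 119.4 = 92.06 mol/min; ν_A = −2, so ξ = 92.06/2 = 46.03 mol/min.
Outlet amounts (n = n₀ + ν ξ):
  A: 119.4 − 2(46.03) = 27.34
  D: 0 + 1(46.03) = 46.03
  B: 0 + 1(46.03) = 46.03
Total out = 119.4 mol/min; y_B = 46.03 / 119.4 = 0.3855.

0.386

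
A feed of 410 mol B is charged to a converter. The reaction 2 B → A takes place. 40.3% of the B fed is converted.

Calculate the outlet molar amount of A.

82.6 mol

B reacted = 0.403 × 410 = 165.2 mol; ν_B = −2, so ξ = 165.2/2 = 82.62 mol.
Outlet amounts (n = n₀ + ν ξ):
  B: 410 − 2(82.62) = 244.8
  A: 0 + 1(82.62) = 82.62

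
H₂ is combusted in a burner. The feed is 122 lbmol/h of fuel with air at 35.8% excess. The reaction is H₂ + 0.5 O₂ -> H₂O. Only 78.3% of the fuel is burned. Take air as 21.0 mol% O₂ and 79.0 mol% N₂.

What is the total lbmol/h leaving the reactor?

Stoichiometric O₂ = 0.5 × 122 = 61 lbmol/h; O₂ fed = 61 × 1.358 = 82.84 lbmol/h.
N₂ fed = 82.84 × 79/21 = 311.6 lbmol/h.
Fuel reacted = 0.783 × 122 → ξ = 95.53 lbmol/h.
Outlet (n = n₀ + ν ξ):
  H₂: 122 − 1(95.53) = 26.47
  O₂: 82.84 − 0.5(95.53) = 35.08
  N₂: 311.6 (inert)
  H₂O: 0 + 1(95.53) = 95.53
Total out = 26.47 + 35.08 + 311.6 + 95.53 = 468.7 lbmol/h.

469 lbmol/h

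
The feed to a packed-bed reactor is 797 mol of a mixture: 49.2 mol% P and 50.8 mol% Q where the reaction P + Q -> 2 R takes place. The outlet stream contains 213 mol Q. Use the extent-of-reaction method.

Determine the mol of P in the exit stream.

200 mol

For Q: n = n₀ − 1ξ → 213 = 404.9 − 1ξ, giving ξ = 191.9 mol.
Outlet amounts (n = n₀ + ν ξ):
  P: 392.1 − 1(191.9) = 200.2
  Q: 404.9 − 1(191.9) = 213
  R: 0 + 2(191.9) = 383.8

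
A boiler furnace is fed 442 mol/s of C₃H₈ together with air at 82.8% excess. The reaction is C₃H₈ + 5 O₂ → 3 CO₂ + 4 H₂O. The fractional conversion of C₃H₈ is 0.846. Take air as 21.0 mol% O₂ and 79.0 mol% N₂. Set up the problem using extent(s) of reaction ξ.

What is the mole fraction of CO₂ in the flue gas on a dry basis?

0.0604

Stoichiometric O₂ = 5 × 442 = 2210 mol/s; O₂ fed = 2210 × 1.828 = 4040 mol/s.
N₂ fed = 4040 × 79/21 = 15200 mol/s.
Fuel reacted = 0.846 × 442 → ξ = 373.9 mol/s.
Outlet (n = n₀ + ν ξ):
  C₃H₈: 442 − 1(373.9) = 68.07
  O₂: 4040 − 5(373.9) = 2170
  N₂: 15200 (inert)
  CO₂: 0 + 3(373.9) = 1122
  H₂O: 0 + 4(373.9) = 1496
Dry total = 18560 mol/s; y_CO₂ (dry) = 1122 / 18560 = 0.06045.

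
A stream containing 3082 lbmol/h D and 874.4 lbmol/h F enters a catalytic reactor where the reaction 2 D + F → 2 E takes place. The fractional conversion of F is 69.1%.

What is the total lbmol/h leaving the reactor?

F reacted = 0.691 × 874.4 = 604.2 lbmol/h; ν_F = −1, so ξ = 604.2/1 = 604.2 lbmol/h.
Outlet amounts (n = n₀ + ν ξ):
  D: 3082 − 2(604.2) = 1874
  F: 874.4 − 1(604.2) = 270.2
  E: 0 + 2(604.2) = 1208
Total out = 1874 + 270.2 + 1208 = 3352 lbmol/h.

3350 lbmol/h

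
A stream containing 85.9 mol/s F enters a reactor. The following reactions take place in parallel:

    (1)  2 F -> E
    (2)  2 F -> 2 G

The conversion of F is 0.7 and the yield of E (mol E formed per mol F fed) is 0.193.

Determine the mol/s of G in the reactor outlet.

Yield of E: 1ξ₁ / 85.9 = 0.193 → ξ₁ = 16.58 mol/s.
Conversion of F: 2ξ₁ + 2ξ₂ = 0.7 × 85.9 = 60.13 → ξ₂ = 13.49 mol/s.
Outlet amounts (n = n₀ + Σ ν·ξ):
  F: 85.9 − 2(16.58) − 2(13.49) = 25.77
  E: 0 + 1(16.58) = 16.58
  G: 0 + 2(13.49) = 26.97

27 mol/s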